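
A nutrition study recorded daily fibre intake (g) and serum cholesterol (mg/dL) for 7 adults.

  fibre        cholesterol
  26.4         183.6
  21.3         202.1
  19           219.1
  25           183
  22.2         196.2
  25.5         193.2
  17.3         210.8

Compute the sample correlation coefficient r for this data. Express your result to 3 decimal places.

-0.909

n = 7, Σx = 156.7, Σy = 1388, Σx² = 3579.03, Σy² = 276304.5, Σxy = 30818.75
nΣxy − ΣxΣy = 215731.25 − 217499.6 = -1768.35
nΣx² − (Σx)² = 25053.21 − 24554.89 = 498.32; nΣy² − (Σy)² = 1934131.5 − 1926544 = 7587.5
r = -1768.35 / √(498.32 × 7587.5) = -1768.35 / 1944.4801 ≈ -0.909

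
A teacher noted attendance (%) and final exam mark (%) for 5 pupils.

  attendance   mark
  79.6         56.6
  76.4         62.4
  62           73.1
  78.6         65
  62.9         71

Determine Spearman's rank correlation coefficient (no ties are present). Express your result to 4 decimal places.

Rank attendance: 5, 3, 1, 4, 2
Rank mark: 1, 2, 5, 3, 4
d = rank(attendance) − rank(mark): 4, 1, -4, 1, -2; Σd² = 38
ρ = 1 − 6Σd² / [n(n²−1)] = 1 − 6×38 / (5×24) = 1 − 228/120 ≈ -0.9000

-0.9000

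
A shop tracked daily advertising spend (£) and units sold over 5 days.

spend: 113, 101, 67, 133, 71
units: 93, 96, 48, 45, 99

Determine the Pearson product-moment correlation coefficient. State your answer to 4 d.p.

n = 5, Σx = 485, Σy = 381, Σx² = 50189, Σy² = 31995, Σxy = 36435
nΣxy − ΣxΣy = 182175 − 184785 = -2610
nΣx² − (Σx)² = 250945 − 235225 = 15720; nΣy² − (Σy)² = 159975 − 145161 = 14814
r = -2610 / √(15720 × 14814) = -2610 / 15260.2778 ≈ -0.1710

-0.1710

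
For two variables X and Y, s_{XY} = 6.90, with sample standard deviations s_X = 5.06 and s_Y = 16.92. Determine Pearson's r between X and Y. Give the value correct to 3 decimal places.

r = Cov(X,Y) / (s_X · s_Y) = 6.90 / (5.06 × 16.92)
  = 6.90 / 85.6152 ≈ 0.081

0.081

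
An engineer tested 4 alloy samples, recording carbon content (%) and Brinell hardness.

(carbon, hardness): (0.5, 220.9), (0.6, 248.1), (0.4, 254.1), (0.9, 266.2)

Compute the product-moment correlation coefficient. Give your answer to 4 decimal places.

n = 4, Σx = 2.4, Σy = 989.3, Σx² = 1.58, Σy² = 245779.67, Σxy = 600.53
nΣxy − ΣxΣy = 2402.12 − 2374.32 = 27.8
nΣx² − (Σx)² = 6.32 − 5.76 = 0.56; nΣy² − (Σy)² = 983118.68 − 978714.49 = 4404.19
r = 27.8 / √(0.56 × 4404.19) = 27.8 / 49.6623 ≈ 0.5598

0.5598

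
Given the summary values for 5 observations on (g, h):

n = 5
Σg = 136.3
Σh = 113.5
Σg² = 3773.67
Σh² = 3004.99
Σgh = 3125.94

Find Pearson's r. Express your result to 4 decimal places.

0.2023

r = (nΣgh − ΣgΣh) / √[(nΣg² − (Σg)²)(nΣh² − (Σh)²)]
Numerator: 5×3125.94 − 136.3×113.5 = 159.65
Denominator: √[(18868.35 − 18577.69)(15024.95 − 12882.25)] = √[290.66 × 2142.7] = 789.1750
r = 159.65 / 789.1750 ≈ 0.2023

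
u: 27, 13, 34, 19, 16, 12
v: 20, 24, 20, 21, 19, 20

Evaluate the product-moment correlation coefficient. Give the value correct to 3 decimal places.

-0.339

n = 6, Σu = 121, Σv = 124, Σu² = 2815, Σv² = 2578, Σuv = 2475
nΣuv − ΣuΣv = 14850 − 15004 = -154
nΣu² − (Σu)² = 16890 − 14641 = 2249; nΣv² − (Σv)² = 15468 − 15376 = 92
r = -154 / √(2249 × 92) = -154 / 454.8714 ≈ -0.339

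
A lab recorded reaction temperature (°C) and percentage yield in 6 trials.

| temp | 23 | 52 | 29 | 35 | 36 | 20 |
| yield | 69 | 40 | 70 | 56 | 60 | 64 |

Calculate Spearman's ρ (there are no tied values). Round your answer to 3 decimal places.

Rank temp: 2, 6, 3, 4, 5, 1
Rank yield: 5, 1, 6, 2, 3, 4
d = rank(temp) − rank(yield): -3, 5, -3, 2, 2, -3; Σd² = 60
ρ = 1 − 6Σd² / [n(n²−1)] = 1 − 6×60 / (6×35) = 1 − 360/210 ≈ -0.714

-0.714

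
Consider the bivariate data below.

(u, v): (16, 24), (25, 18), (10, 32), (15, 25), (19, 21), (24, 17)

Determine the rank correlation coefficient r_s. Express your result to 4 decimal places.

-0.9429

Rank u: 3, 6, 1, 2, 4, 5
Rank v: 4, 2, 6, 5, 3, 1
d = rank(u) − rank(v): -1, 4, -5, -3, 1, 4; Σd² = 68
ρ = 1 − 6Σd² / [n(n²−1)] = 1 − 6×68 / (6×35) = 1 − 408/210 ≈ -0.9429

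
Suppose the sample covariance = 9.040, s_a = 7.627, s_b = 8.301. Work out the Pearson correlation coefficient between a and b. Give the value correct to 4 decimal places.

r = Cov(a,b) / (s_a · s_b) = 9.040 / (7.627 × 8.301)
  = 9.040 / 63.3117 ≈ 0.1428

0.1428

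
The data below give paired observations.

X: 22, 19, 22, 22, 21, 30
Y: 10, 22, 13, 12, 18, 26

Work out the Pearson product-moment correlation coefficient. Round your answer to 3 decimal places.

n = 6, ΣX = 136, ΣY = 101, ΣX² = 3154, ΣY² = 1897, ΣXY = 2346
nΣXY − ΣXΣY = 14076 − 13736 = 340
nΣX² − (ΣX)² = 18924 − 18496 = 428; nΣY² − (ΣY)² = 11382 − 10201 = 1181
r = 340 / √(428 × 1181) = 340 / 710.9627 ≈ 0.478

0.478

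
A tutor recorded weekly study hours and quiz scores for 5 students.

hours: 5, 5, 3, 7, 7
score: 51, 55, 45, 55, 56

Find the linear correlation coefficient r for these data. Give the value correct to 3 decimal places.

n = 5, Σx = 27, Σy = 262, Σx² = 157, Σy² = 13812, Σxy = 1442
nΣxy − ΣxΣy = 7210 − 7074 = 136
nΣx² − (Σx)² = 785 − 729 = 56; nΣy² − (Σy)² = 69060 − 68644 = 416
r = 136 / √(56 × 416) = 136 / 152.6303 ≈ 0.891

0.891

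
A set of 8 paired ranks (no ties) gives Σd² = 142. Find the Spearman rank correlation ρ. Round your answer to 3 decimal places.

ρ = 1 − 6Σd² / [n(n²−1)] = 1 − 6×142 / (8×63)
  = 1 − 852/504 = 1 − 1.6905 ≈ -0.690

-0.690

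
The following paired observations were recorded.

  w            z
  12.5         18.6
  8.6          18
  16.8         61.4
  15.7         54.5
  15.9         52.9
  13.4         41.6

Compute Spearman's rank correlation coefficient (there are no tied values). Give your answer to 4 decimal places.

Rank w: 2, 1, 6, 4, 5, 3
Rank z: 2, 1, 6, 5, 4, 3
d = rank(w) − rank(z): 0, 0, 0, -1, 1, 0; Σd² = 2
ρ = 1 − 6Σd² / [n(n²−1)] = 1 − 6×2 / (6×35) = 1 − 12/210 ≈ 0.9429

0.9429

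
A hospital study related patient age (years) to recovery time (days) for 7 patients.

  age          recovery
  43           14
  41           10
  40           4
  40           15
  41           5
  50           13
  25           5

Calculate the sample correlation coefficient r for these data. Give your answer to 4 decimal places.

n = 7, Σx = 280, Σy = 66, Σx² = 11536, Σy² = 756, Σxy = 2752
nΣxy − ΣxΣy = 19264 − 18480 = 784
nΣx² − (Σx)² = 80752 − 78400 = 2352; nΣy² − (Σy)² = 5292 − 4356 = 936
r = 784 / √(2352 × 936) = 784 / 1483.7358 ≈ 0.5284

0.5284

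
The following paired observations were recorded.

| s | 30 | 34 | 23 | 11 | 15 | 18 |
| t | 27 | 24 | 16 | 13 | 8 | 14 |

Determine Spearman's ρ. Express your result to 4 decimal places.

0.8857

Rank s: 5, 6, 4, 1, 2, 3
Rank t: 6, 5, 4, 2, 1, 3
d = rank(s) − rank(t): -1, 1, 0, -1, 1, 0; Σd² = 4
ρ = 1 − 6Σd² / [n(n²−1)] = 1 − 6×4 / (6×35) = 1 − 24/210 ≈ 0.8857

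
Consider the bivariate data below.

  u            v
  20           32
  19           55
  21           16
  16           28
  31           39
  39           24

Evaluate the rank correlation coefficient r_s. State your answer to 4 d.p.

Rank u: 3, 2, 4, 1, 5, 6
Rank v: 4, 6, 1, 3, 5, 2
d = rank(u) − rank(v): -1, -4, 3, -2, 0, 4; Σd² = 46
ρ = 1 − 6Σd² / [n(n²−1)] = 1 − 6×46 / (6×35) = 1 − 276/210 ≈ -0.3143

-0.3143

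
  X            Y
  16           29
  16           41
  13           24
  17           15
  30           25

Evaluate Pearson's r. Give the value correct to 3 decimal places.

n = 5, ΣX = 92, ΣY = 134, ΣX² = 1870, ΣY² = 3948, ΣXY = 2437
nΣXY − ΣXΣY = 12185 − 12328 = -143
nΣX² − (ΣX)² = 9350 − 8464 = 886; nΣY² − (ΣY)² = 19740 − 17956 = 1784
r = -143 / √(886 × 1784) = -143 / 1257.2287 ≈ -0.114

-0.114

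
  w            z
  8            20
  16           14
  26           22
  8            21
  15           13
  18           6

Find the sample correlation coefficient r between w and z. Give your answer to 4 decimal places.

n = 6, Σw = 91, Σz = 96, Σw² = 1609, Σz² = 1726, Σwz = 1427
nΣwz − ΣwΣz = 8562 − 8736 = -174
nΣw² − (Σw)² = 9654 − 8281 = 1373; nΣz² − (Σz)² = 10356 − 9216 = 1140
r = -174 / √(1373 × 1140) = -174 / 1251.0875 ≈ -0.1391

-0.1391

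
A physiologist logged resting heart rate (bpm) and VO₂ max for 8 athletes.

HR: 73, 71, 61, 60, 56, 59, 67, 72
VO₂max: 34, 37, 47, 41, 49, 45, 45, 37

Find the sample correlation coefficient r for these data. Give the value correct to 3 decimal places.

n = 8, Σx = 519, Σy = 335, Σx² = 33981, Σy² = 14235, Σxy = 21514
nΣxy − ΣxΣy = 172112 − 173865 = -1753
nΣx² − (Σx)² = 271848 − 269361 = 2487; nΣy² − (Σy)² = 113880 − 112225 = 1655
r = -1753 / √(2487 × 1655) = -1753 / 2028.7890 ≈ -0.864

-0.864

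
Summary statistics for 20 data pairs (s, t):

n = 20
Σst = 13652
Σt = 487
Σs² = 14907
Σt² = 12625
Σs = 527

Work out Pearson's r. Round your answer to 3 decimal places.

r = (nΣst − ΣsΣt) / √[(nΣs² − (Σs)²)(nΣt² − (Σt)²)]
Numerator: 20×13652 − 527×487 = 16391
Denominator: √[(298140 − 277729)(252500 − 237169)] = √[20411 × 15331] = 17689.5744
r = 16391 / 17689.5744 ≈ 0.927

0.927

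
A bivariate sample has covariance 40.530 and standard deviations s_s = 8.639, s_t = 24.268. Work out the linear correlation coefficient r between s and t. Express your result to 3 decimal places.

r = Cov(s,t) / (s_s · s_t) = 40.530 / (8.639 × 24.268)
  = 40.530 / 209.6513 ≈ 0.193

0.193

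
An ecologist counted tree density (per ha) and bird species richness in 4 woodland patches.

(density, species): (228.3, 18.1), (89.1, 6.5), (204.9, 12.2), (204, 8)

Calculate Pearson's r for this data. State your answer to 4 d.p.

n = 4, Σx = 726.3, Σy = 44.8, Σx² = 143659.71, Σy² = 582.7, Σxy = 8843.16
nΣxy − ΣxΣy = 35372.64 − 32538.24 = 2834.4
nΣx² − (Σx)² = 574638.84 − 527511.69 = 47127.15; nΣy² − (Σy)² = 2330.8 − 2007.04 = 323.76
r = 2834.4 / √(47127.15 × 323.76) = 2834.4 / 3906.1344 ≈ 0.7256

0.7256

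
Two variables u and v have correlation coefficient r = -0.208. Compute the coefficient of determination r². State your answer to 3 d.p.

0.043

r² = (-0.208)² = 0.043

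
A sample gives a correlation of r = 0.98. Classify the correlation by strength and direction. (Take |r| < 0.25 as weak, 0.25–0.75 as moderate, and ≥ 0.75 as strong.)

r = 0.98 > 0 so the relationship is positive.
|r| = 0.98, which falls in the strong range.

strong positive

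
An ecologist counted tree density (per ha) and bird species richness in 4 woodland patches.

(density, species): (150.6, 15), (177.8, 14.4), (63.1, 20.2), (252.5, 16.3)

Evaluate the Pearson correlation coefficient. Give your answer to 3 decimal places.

-0.654

n = 4, Σx = 644, Σy = 65.9, Σx² = 122031.06, Σy² = 1106.09, Σxy = 10209.69
nΣxy − ΣxΣy = 40838.76 − 42439.6 = -1600.84
nΣx² − (Σx)² = 488124.24 − 414736 = 73388.24; nΣy² − (Σy)² = 4424.36 − 4342.81 = 81.55
r = -1600.84 / √(73388.24 × 81.55) = -1600.84 / 2446.3873 ≈ -0.654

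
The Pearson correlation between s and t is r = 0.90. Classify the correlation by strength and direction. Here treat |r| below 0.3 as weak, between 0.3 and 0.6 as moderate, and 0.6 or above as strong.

r = 0.90 > 0 so the relationship is positive.
|r| = 0.90, which falls in the strong range.

strong positive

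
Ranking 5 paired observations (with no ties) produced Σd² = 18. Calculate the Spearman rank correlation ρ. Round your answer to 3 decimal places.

0.100

ρ = 1 − 6Σd² / [n(n²−1)] = 1 − 6×18 / (5×24)
  = 1 − 108/120 = 1 − 0.9000 ≈ 0.100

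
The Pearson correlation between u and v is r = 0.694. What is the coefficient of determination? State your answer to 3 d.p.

0.482

r² = (0.694)² = 0.482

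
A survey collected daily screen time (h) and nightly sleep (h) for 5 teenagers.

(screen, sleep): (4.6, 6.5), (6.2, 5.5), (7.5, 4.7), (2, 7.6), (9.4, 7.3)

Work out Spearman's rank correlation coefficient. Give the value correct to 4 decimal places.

Rank screen: 2, 3, 4, 1, 5
Rank sleep: 3, 2, 1, 5, 4
d = rank(screen) − rank(sleep): -1, 1, 3, -4, 1; Σd² = 28
ρ = 1 − 6Σd² / [n(n²−1)] = 1 − 6×28 / (5×24) = 1 − 168/120 ≈ -0.4000

-0.4000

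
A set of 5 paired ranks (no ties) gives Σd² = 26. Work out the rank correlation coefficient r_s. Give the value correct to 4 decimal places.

-0.3000

ρ = 1 − 6Σd² / [n(n²−1)] = 1 − 6×26 / (5×24)
  = 1 − 156/120 = 1 − 1.30000 ≈ -0.3000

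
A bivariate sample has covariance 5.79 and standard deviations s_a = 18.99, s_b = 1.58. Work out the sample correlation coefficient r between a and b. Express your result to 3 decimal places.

r = Cov(a,b) / (s_a · s_b) = 5.79 / (18.99 × 1.58)
  = 5.79 / 30.0042 ≈ 0.193

0.193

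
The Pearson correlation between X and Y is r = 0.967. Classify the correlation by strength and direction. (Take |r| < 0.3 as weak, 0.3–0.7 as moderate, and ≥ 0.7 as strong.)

r = 0.967 > 0 so the relationship is positive.
|r| = 0.967, which falls in the strong range.

strong positive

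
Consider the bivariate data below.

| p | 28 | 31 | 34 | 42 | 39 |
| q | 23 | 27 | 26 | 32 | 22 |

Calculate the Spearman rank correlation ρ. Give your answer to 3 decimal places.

0.300

Rank p: 1, 2, 3, 5, 4
Rank q: 2, 4, 3, 5, 1
d = rank(p) − rank(q): -1, -2, 0, 0, 3; Σd² = 14
ρ = 1 − 6Σd² / [n(n²−1)] = 1 − 6×14 / (5×24) = 1 − 84/120 ≈ 0.300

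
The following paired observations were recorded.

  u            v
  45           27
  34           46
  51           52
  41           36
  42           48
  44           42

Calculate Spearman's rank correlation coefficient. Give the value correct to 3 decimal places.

Rank u: 5, 1, 6, 2, 3, 4
Rank v: 1, 4, 6, 2, 5, 3
d = rank(u) − rank(v): 4, -3, 0, 0, -2, 1; Σd² = 30
ρ = 1 − 6Σd² / [n(n²−1)] = 1 − 6×30 / (6×35) = 1 − 180/210 ≈ 0.143

0.143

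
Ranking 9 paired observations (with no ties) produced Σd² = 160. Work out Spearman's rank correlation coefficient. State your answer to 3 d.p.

ρ = 1 − 6Σd² / [n(n²−1)] = 1 − 6×160 / (9×80)
  = 1 − 960/720 = 1 − 1.3333 ≈ -0.333

-0.333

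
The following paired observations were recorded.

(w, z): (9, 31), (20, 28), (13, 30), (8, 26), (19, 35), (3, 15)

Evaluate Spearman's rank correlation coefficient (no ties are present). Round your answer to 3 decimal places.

0.600

Rank w: 3, 6, 4, 2, 5, 1
Rank z: 5, 3, 4, 2, 6, 1
d = rank(w) − rank(z): -2, 3, 0, 0, -1, 0; Σd² = 14
ρ = 1 − 6Σd² / [n(n²−1)] = 1 − 6×14 / (6×35) = 1 − 84/210 ≈ 0.600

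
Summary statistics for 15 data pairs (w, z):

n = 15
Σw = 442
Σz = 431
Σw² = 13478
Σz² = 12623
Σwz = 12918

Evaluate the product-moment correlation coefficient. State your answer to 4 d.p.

r = (nΣwz − ΣwΣz) / √[(nΣw² − (Σw)²)(nΣz² − (Σz)²)]
Numerator: 15×12918 − 442×431 = 3268
Denominator: √[(202170 − 195364)(189345 − 185761)] = √[6806 × 3584] = 4938.8970
r = 3268 / 4938.8970 ≈ 0.6617

0.6617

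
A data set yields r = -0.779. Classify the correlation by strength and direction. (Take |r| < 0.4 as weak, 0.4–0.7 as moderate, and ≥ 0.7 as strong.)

strong negative

r = -0.779 < 0 so the relationship is negative.
|r| = 0.779, which falls in the strong range.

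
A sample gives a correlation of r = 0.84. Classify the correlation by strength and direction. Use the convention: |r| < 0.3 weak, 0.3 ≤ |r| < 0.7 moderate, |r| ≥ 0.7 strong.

strong positive

r = 0.84 > 0 so the relationship is positive.
|r| = 0.84, which falls in the strong range.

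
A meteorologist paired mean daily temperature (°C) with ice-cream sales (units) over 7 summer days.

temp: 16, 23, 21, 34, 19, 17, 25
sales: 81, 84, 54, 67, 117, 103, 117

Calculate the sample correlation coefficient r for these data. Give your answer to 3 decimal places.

-0.286

n = 7, Σx = 155, Σy = 623, Σx² = 3657, Σy² = 59009, Σxy = 13539
nΣxy − ΣxΣy = 94773 − 96565 = -1792
nΣx² − (Σx)² = 25599 − 24025 = 1574; nΣy² − (Σy)² = 413063 − 388129 = 24934
r = -1792 / √(1574 × 24934) = -1792 / 6264.6721 ≈ -0.286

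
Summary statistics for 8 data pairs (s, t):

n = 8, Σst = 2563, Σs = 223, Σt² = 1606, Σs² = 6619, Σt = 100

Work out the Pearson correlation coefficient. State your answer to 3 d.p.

r = (nΣst − ΣsΣt) / √[(nΣs² − (Σs)²)(nΣt² − (Σt)²)]
Numerator: 8×2563 − 223×100 = -1796
Denominator: √[(52952 − 49729)(12848 − 10000)] = √[3223 × 2848] = 3029.7036
r = -1796 / 3029.7036 ≈ -0.593

-0.593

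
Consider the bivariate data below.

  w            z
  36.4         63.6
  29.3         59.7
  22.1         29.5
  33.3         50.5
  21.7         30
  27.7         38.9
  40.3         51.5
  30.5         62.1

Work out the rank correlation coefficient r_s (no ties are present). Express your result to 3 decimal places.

0.714

Rank w: 7, 4, 2, 6, 1, 3, 8, 5
Rank z: 8, 6, 1, 4, 2, 3, 5, 7
d = rank(w) − rank(z): -1, -2, 1, 2, -1, 0, 3, -2; Σd² = 24
ρ = 1 − 6Σd² / [n(n²−1)] = 1 − 6×24 / (8×63) = 1 − 144/504 ≈ 0.714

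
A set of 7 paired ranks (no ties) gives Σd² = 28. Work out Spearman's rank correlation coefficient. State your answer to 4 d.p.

ρ = 1 − 6Σd² / [n(n²−1)] = 1 − 6×28 / (7×48)
  = 1 − 168/336 = 1 − 0.50000 ≈ 0.5000

0.5000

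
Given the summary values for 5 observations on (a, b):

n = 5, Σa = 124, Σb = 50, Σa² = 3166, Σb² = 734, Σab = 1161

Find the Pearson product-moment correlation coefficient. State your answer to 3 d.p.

r = (nΣab − ΣaΣb) / √[(nΣa² − (Σa)²)(nΣb² − (Σb)²)]
Numerator: 5×1161 − 124×50 = -395
Denominator: √[(15830 − 15376)(3670 − 2500)] = √[454 × 1170] = 728.8210
r = -395 / 728.8210 ≈ -0.542

-0.542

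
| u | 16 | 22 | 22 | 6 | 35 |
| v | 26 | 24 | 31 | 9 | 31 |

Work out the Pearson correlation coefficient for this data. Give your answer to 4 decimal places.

n = 5, Σu = 101, Σv = 121, Σu² = 2485, Σv² = 3255, Σuv = 2765
nΣuv − ΣuΣv = 13825 − 12221 = 1604
nΣu² − (Σu)² = 12425 − 10201 = 2224; nΣv² − (Σv)² = 16275 − 14641 = 1634
r = 1604 / √(2224 × 1634) = 1604 / 1906.3095 ≈ 0.8414

0.8414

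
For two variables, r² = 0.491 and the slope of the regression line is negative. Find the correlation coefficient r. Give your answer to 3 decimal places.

-0.701

|r| = √0.491 = 0.701
The association is negative, so r = −0.701.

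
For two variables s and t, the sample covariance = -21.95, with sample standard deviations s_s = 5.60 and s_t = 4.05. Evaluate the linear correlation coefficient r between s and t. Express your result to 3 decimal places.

r = Cov(s,t) / (s_s · s_t) = -21.95 / (5.60 × 4.05)
  = -21.95 / 22.6800 ≈ -0.968

-0.968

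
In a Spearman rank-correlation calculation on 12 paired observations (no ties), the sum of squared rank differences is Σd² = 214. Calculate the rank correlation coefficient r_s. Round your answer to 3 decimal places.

0.252

ρ = 1 − 6Σd² / [n(n²−1)] = 1 − 6×214 / (12×143)
  = 1 − 1284/1716 = 1 − 0.7483 ≈ 0.252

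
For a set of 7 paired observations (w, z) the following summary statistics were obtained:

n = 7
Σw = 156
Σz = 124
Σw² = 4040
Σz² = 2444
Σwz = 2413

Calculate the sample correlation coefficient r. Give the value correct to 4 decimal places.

-0.9385

r = (nΣwz − ΣwΣz) / √[(nΣw² − (Σw)²)(nΣz² − (Σz)²)]
Numerator: 7×2413 − 156×124 = -2453
Denominator: √[(28280 − 24336)(17108 − 15376)] = √[3944 × 1732] = 2613.6197
r = -2453 / 2613.6197 ≈ -0.9385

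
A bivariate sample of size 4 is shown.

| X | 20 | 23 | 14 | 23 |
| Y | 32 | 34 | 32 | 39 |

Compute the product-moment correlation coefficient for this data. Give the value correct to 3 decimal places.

0.642

n = 4, ΣX = 80, ΣY = 137, ΣX² = 1654, ΣY² = 4725, ΣXY = 2767
nΣXY − ΣXΣY = 11068 − 10960 = 108
nΣX² − (ΣX)² = 6616 − 6400 = 216; nΣY² − (ΣY)² = 18900 − 18769 = 131
r = 108 / √(216 × 131) = 108 / 168.2141 ≈ 0.642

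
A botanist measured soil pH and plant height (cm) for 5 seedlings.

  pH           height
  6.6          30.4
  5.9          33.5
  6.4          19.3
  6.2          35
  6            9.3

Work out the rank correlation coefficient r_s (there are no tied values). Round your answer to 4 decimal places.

-0.1000

Rank pH: 5, 1, 4, 3, 2
Rank height: 3, 4, 2, 5, 1
d = rank(pH) − rank(height): 2, -3, 2, -2, 1; Σd² = 22
ρ = 1 − 6Σd² / [n(n²−1)] = 1 − 6×22 / (5×24) = 1 − 132/120 ≈ -0.1000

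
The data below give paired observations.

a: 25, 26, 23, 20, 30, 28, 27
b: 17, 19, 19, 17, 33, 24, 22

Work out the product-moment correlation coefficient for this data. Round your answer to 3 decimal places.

0.808

n = 7, Σa = 179, Σb = 151, Σa² = 4643, Σb² = 3449, Σab = 3952
nΣab − ΣaΣb = 27664 − 27029 = 635
nΣa² − (Σa)² = 32501 − 32041 = 460; nΣb² − (Σb)² = 24143 − 22801 = 1342
r = 635 / √(460 × 1342) = 635 / 785.6971 ≈ 0.808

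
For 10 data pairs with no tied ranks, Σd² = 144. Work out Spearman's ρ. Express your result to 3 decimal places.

0.127

ρ = 1 − 6Σd² / [n(n²−1)] = 1 − 6×144 / (10×99)
  = 1 − 864/990 = 1 − 0.8727 ≈ 0.127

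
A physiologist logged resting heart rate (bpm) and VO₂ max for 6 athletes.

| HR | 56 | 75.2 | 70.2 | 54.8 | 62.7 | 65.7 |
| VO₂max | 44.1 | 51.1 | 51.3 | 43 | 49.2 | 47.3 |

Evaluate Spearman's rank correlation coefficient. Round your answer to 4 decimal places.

Rank HR: 2, 6, 5, 1, 3, 4
Rank VO₂max: 2, 5, 6, 1, 4, 3
d = rank(HR) − rank(VO₂max): 0, 1, -1, 0, -1, 1; Σd² = 4
ρ = 1 − 6Σd² / [n(n²−1)] = 1 − 6×4 / (6×35) = 1 − 24/210 ≈ 0.8857

0.8857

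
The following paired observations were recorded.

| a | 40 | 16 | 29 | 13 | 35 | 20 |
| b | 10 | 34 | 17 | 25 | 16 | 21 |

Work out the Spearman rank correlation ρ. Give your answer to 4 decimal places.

-0.9429

Rank a: 6, 2, 4, 1, 5, 3
Rank b: 1, 6, 3, 5, 2, 4
d = rank(a) − rank(b): 5, -4, 1, -4, 3, -1; Σd² = 68
ρ = 1 − 6Σd² / [n(n²−1)] = 1 − 6×68 / (6×35) = 1 − 408/210 ≈ -0.9429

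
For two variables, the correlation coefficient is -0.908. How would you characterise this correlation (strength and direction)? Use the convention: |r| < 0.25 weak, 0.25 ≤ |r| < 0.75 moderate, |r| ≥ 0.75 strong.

strong negative

r = -0.908 < 0 so the relationship is negative.
|r| = 0.908, which falls in the strong range.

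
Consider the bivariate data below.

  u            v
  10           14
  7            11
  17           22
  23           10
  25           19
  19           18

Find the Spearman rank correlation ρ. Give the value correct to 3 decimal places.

Rank u: 2, 1, 3, 5, 6, 4
Rank v: 3, 2, 6, 1, 5, 4
d = rank(u) − rank(v): -1, -1, -3, 4, 1, 0; Σd² = 28
ρ = 1 − 6Σd² / [n(n²−1)] = 1 − 6×28 / (6×35) = 1 − 168/210 ≈ 0.200

0.200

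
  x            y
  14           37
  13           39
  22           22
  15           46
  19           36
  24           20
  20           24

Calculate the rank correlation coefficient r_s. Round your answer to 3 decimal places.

Rank x: 2, 1, 6, 3, 4, 7, 5
Rank y: 5, 6, 2, 7, 4, 1, 3
d = rank(x) − rank(y): -3, -5, 4, -4, 0, 6, 2; Σd² = 106
ρ = 1 − 6Σd² / [n(n²−1)] = 1 − 6×106 / (7×48) = 1 − 636/336 ≈ -0.893

-0.893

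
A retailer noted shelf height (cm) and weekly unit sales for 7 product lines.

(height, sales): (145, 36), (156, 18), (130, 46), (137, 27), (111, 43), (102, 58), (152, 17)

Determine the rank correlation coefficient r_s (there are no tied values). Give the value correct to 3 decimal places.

-0.893

Rank height: 5, 7, 3, 4, 2, 1, 6
Rank sales: 4, 2, 6, 3, 5, 7, 1
d = rank(height) − rank(sales): 1, 5, -3, 1, -3, -6, 5; Σd² = 106
ρ = 1 − 6Σd² / [n(n²−1)] = 1 − 6×106 / (7×48) = 1 − 636/336 ≈ -0.893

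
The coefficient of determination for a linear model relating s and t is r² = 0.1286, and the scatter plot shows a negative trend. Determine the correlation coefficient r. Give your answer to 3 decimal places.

|r| = √0.1286 = 0.359
The association is negative, so r = −0.359.

-0.359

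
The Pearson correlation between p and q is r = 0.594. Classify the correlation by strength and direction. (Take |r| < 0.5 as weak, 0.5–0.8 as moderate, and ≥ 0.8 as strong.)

r = 0.594 > 0 so the relationship is positive.
|r| = 0.594, which falls in the moderate range.

moderate positive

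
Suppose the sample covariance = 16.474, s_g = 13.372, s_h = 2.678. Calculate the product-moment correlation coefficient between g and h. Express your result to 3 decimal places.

r = Cov(g,h) / (s_g · s_h) = 16.474 / (13.372 × 2.678)
  = 16.474 / 35.8102 ≈ 0.460

0.460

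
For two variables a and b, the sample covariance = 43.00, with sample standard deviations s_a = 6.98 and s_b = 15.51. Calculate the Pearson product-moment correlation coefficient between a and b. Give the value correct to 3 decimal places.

0.397

r = Cov(a,b) / (s_a · s_b) = 43.00 / (6.98 × 15.51)
  = 43.00 / 108.2598 ≈ 0.397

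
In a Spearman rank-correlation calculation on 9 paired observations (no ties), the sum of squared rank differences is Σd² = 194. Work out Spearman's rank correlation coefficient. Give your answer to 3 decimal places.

ρ = 1 − 6Σd² / [n(n²−1)] = 1 − 6×194 / (9×80)
  = 1 − 1164/720 = 1 − 1.6167 ≈ -0.617

-0.617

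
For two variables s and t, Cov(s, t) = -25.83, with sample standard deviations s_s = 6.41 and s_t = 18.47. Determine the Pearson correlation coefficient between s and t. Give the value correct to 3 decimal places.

r = Cov(s,t) / (s_s · s_t) = -25.83 / (6.41 × 18.47)
  = -25.83 / 118.3927 ≈ -0.218

-0.218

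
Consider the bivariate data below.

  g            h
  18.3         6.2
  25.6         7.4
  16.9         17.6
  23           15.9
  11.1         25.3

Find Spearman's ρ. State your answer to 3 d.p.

-0.700

Rank g: 3, 5, 2, 4, 1
Rank h: 1, 2, 4, 3, 5
d = rank(g) − rank(h): 2, 3, -2, 1, -4; Σd² = 34
ρ = 1 − 6Σd² / [n(n²−1)] = 1 − 6×34 / (5×24) = 1 − 204/120 ≈ -0.700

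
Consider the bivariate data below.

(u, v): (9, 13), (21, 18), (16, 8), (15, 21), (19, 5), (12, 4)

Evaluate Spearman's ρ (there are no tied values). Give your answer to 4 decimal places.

0.1429

Rank u: 1, 6, 4, 3, 5, 2
Rank v: 4, 5, 3, 6, 2, 1
d = rank(u) − rank(v): -3, 1, 1, -3, 3, 1; Σd² = 30
ρ = 1 − 6Σd² / [n(n²−1)] = 1 − 6×30 / (6×35) = 1 − 180/210 ≈ 0.1429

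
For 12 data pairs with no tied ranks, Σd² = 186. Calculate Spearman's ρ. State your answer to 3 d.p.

0.350

ρ = 1 − 6Σd² / [n(n²−1)] = 1 − 6×186 / (12×143)
  = 1 − 1116/1716 = 1 − 0.6503 ≈ 0.350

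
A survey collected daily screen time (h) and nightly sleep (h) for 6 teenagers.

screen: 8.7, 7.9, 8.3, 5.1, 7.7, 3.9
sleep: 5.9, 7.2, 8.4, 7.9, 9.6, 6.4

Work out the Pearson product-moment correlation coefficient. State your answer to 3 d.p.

n = 6, Σx = 41.6, Σy = 45.4, Σx² = 307.5, Σy² = 352.74, Σxy = 317.1
nΣxy − ΣxΣy = 1902.6 − 1888.64 = 13.96
nΣx² − (Σx)² = 1845 − 1730.56 = 114.44; nΣy² − (Σy)² = 2116.44 − 2061.16 = 55.28
r = 13.96 / √(114.44 × 55.28) = 13.96 / 79.5377 ≈ 0.176

0.176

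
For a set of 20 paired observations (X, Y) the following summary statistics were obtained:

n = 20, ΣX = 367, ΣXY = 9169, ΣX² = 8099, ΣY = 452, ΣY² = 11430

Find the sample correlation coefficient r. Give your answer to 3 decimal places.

r = (nΣXY − ΣXΣY) / √[(nΣX² − (ΣX)²)(nΣY² − (ΣY)²)]
Numerator: 20×9169 − 367×452 = 17496
Denominator: √[(161980 − 134689)(228600 − 204304)] = √[27291 × 24296] = 25749.9929
r = 17496 / 25749.9929 ≈ 0.679

0.679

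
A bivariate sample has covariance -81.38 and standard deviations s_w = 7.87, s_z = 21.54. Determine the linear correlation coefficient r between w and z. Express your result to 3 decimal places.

r = Cov(w,z) / (s_w · s_z) = -81.38 / (7.87 × 21.54)
  = -81.38 / 169.5198 ≈ -0.480

-0.480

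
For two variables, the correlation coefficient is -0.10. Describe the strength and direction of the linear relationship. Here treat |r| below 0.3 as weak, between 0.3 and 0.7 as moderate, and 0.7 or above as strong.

r = -0.10 < 0 so the relationship is negative.
|r| = 0.10, which falls in the weak range.

weak negative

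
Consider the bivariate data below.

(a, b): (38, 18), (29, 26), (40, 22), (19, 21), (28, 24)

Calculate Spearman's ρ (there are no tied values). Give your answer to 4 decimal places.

-0.1000

Rank a: 4, 3, 5, 1, 2
Rank b: 1, 5, 3, 2, 4
d = rank(a) − rank(b): 3, -2, 2, -1, -2; Σd² = 22
ρ = 1 − 6Σd² / [n(n²−1)] = 1 − 6×22 / (5×24) = 1 − 132/120 ≈ -0.1000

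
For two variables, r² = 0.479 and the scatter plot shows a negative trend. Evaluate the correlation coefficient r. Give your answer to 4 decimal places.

|r| = √0.479 = 0.6921
The association is negative, so r = −0.6921.

-0.6921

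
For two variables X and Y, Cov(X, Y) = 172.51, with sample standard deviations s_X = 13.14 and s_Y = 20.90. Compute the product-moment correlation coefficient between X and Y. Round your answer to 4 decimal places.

r = Cov(X,Y) / (s_X · s_Y) = 172.51 / (13.14 × 20.90)
  = 172.51 / 274.6260 ≈ 0.6282

0.6282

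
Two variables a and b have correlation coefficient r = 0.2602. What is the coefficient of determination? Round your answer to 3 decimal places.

0.068

r² = (0.2602)² = 0.068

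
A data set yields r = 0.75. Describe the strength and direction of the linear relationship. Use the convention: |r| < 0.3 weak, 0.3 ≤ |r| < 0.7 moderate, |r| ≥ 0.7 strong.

strong positive

r = 0.75 > 0 so the relationship is positive.
|r| = 0.75, which falls in the strong range.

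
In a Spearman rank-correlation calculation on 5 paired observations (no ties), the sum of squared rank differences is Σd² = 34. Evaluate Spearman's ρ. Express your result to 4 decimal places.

-0.7000

ρ = 1 − 6Σd² / [n(n²−1)] = 1 − 6×34 / (5×24)
  = 1 − 204/120 = 1 − 1.70000 ≈ -0.7000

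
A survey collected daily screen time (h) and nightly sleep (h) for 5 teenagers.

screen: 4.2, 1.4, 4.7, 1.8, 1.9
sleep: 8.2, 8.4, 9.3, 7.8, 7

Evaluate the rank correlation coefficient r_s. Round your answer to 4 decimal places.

Rank screen: 4, 1, 5, 2, 3
Rank sleep: 3, 4, 5, 2, 1
d = rank(screen) − rank(sleep): 1, -3, 0, 0, 2; Σd² = 14
ρ = 1 − 6Σd² / [n(n²−1)] = 1 − 6×14 / (5×24) = 1 − 84/120 ≈ 0.3000

0.3000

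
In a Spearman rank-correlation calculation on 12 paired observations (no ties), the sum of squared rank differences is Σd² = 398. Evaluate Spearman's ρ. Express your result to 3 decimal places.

ρ = 1 − 6Σd² / [n(n²−1)] = 1 − 6×398 / (12×143)
  = 1 − 2388/1716 = 1 − 1.3916 ≈ -0.392

-0.392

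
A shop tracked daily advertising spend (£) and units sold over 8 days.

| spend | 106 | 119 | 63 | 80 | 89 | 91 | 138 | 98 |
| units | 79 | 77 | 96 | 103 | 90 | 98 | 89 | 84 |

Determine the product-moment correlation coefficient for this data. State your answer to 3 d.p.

-0.601

n = 8, Σx = 784, Σy = 716, Σx² = 80616, Σy² = 64676, Σxy = 69267
nΣxy − ΣxΣy = 554136 − 561344 = -7208
nΣx² − (Σx)² = 644928 − 614656 = 30272; nΣy² − (Σy)² = 517408 − 512656 = 4752
r = -7208 / √(30272 × 4752) = -7208 / 11993.8544 ≈ -0.601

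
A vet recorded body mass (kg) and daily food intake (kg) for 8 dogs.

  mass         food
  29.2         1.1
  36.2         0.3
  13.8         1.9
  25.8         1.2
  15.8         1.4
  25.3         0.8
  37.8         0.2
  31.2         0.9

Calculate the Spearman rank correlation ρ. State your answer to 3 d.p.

-0.857

Rank mass: 5, 7, 1, 4, 2, 3, 8, 6
Rank food: 5, 2, 8, 6, 7, 3, 1, 4
d = rank(mass) − rank(food): 0, 5, -7, -2, -5, 0, 7, 2; Σd² = 156
ρ = 1 − 6Σd² / [n(n²−1)] = 1 − 6×156 / (8×63) = 1 − 936/504 ≈ -0.857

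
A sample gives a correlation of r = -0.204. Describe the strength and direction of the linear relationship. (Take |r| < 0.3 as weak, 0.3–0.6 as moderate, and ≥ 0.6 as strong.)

weak negative

r = -0.204 < 0 so the relationship is negative.
|r| = 0.204, which falls in the weak range.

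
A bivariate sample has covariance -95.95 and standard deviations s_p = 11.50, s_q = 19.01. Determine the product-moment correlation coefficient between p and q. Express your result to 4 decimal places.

-0.4389

r = Cov(p,q) / (s_p · s_q) = -95.95 / (11.50 × 19.01)
  = -95.95 / 218.6150 ≈ -0.4389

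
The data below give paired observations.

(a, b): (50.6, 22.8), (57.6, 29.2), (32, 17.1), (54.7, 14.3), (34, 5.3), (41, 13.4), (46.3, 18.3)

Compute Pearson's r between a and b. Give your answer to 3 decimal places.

0.675

n = 7, Σa = 316.2, Σb = 120.4, Σa² = 14874.9, Σb² = 2411.92, Σab = 5741.9
nΣab − ΣaΣb = 40193.3 − 38070.48 = 2122.82
nΣa² − (Σa)² = 104124.3 − 99982.44 = 4141.86; nΣb² − (Σb)² = 16883.44 − 14496.16 = 2387.28
r = 2122.82 / √(4141.86 × 2387.28) = 2122.82 / 3144.4840 ≈ 0.675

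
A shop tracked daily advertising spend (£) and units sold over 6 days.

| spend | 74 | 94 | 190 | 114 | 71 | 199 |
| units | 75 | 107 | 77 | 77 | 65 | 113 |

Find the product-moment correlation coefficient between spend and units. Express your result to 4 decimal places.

0.4598

n = 6, Σx = 742, Σy = 514, Σx² = 108050, Σy² = 45926, Σxy = 66118
nΣxy − ΣxΣy = 396708 − 381388 = 15320
nΣx² − (Σx)² = 648300 − 550564 = 97736; nΣy² − (Σy)² = 275556 − 264196 = 11360
r = 15320 / √(97736 × 11360) = 15320 / 33320.8787 ≈ 0.4598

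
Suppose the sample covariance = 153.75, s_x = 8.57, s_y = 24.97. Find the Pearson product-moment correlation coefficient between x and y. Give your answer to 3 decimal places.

r = Cov(x,y) / (s_x · s_y) = 153.75 / (8.57 × 24.97)
  = 153.75 / 213.9929 ≈ 0.718

0.718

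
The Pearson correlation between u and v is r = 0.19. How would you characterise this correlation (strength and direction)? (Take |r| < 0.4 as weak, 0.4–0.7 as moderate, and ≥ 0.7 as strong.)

r = 0.19 > 0 so the relationship is positive.
|r| = 0.19, which falls in the weak range.

weak positive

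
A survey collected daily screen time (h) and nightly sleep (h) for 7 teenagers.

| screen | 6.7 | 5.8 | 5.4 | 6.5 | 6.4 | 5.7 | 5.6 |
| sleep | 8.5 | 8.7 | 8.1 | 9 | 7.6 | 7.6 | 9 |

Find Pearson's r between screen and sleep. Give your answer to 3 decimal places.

0.095

n = 7, Σx = 42.1, Σy = 58.5, Σx² = 254.75, Σy² = 491.07, Σxy = 352.01
nΣxy − ΣxΣy = 2464.07 − 2462.85 = 1.22
nΣx² − (Σx)² = 1783.25 − 1772.41 = 10.84; nΣy² − (Σy)² = 3437.49 − 3422.25 = 15.24
r = 1.22 / √(10.84 × 15.24) = 1.22 / 12.8531 ≈ 0.095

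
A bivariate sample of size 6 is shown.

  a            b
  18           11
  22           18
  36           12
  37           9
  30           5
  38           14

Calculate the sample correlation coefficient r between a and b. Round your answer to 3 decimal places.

n = 6, Σa = 181, Σb = 69, Σa² = 5817, Σb² = 891, Σab = 2041
nΣab − ΣaΣb = 12246 − 12489 = -243
nΣa² − (Σa)² = 34902 − 32761 = 2141; nΣb² − (Σb)² = 5346 − 4761 = 585
r = -243 / √(2141 × 585) = -243 / 1119.1448 ≈ -0.217

-0.217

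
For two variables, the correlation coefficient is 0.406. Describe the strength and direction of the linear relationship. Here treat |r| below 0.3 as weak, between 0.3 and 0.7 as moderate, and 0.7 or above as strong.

moderate positive

r = 0.406 > 0 so the relationship is positive.
|r| = 0.406, which falls in the moderate range.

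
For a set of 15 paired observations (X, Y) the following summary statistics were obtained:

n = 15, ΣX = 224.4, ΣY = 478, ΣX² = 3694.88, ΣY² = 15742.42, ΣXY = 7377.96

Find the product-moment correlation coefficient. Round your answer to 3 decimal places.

r = (nΣXY − ΣXΣY) / √[(nΣX² − (ΣX)²)(nΣY² − (ΣY)²)]
Numerator: 15×7377.96 − 224.4×478 = 3406.2
Denominator: √[(55423.2 − 50355.36)(236136.3 − 228484)] = √[5067.84 × 7652.3] = 6227.4097
r = 3406.2 / 6227.4097 ≈ 0.547

0.547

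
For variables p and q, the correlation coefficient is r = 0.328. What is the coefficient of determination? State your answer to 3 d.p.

r² = (0.328)² = 0.108

0.108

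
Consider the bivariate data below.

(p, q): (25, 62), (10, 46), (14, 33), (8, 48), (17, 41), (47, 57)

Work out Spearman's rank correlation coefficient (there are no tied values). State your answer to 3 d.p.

0.429

Rank p: 5, 2, 3, 1, 4, 6
Rank q: 6, 3, 1, 4, 2, 5
d = rank(p) − rank(q): -1, -1, 2, -3, 2, 1; Σd² = 20
ρ = 1 − 6Σd² / [n(n²−1)] = 1 − 6×20 / (6×35) = 1 − 120/210 ≈ 0.429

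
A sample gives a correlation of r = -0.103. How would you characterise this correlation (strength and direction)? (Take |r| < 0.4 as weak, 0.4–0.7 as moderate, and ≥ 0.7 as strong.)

weak negative

r = -0.103 < 0 so the relationship is negative.
|r| = 0.103, which falls in the weak range.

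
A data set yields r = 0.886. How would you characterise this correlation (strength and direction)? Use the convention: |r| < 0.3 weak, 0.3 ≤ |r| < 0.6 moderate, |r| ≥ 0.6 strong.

strong positive

r = 0.886 > 0 so the relationship is positive.
|r| = 0.886, which falls in the strong range.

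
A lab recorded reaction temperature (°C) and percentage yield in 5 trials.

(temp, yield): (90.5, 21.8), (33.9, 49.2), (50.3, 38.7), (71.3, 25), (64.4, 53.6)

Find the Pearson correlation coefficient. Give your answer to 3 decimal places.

-0.717

n = 5, Σx = 310.4, Σy = 188.3, Σx² = 21100.6, Σy² = 7891.53, Σxy = 10821.73
nΣxy − ΣxΣy = 54108.65 − 58448.32 = -4339.67
nΣx² − (Σx)² = 105503 − 96348.16 = 9154.84; nΣy² − (Σy)² = 39457.65 − 35456.89 = 4000.76
r = -4339.67 / √(9154.84 × 4000.76) = -4339.67 / 6051.9681 ≈ -0.717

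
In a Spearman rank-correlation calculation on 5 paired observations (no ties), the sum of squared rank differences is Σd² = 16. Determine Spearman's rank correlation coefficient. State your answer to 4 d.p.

ρ = 1 − 6Σd² / [n(n²−1)] = 1 − 6×16 / (5×24)
  = 1 − 96/120 = 1 − 0.80000 ≈ 0.2000

0.2000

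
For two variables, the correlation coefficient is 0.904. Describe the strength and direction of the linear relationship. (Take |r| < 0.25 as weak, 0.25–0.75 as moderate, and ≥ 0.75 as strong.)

strong positive

r = 0.904 > 0 so the relationship is positive.
|r| = 0.904, which falls in the strong range.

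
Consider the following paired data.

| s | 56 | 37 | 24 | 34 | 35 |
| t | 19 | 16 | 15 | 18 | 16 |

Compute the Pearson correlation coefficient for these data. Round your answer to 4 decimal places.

n = 5, Σs = 186, Σt = 84, Σs² = 7462, Σt² = 1422, Σst = 3188
nΣst − ΣsΣt = 15940 − 15624 = 316
nΣs² − (Σs)² = 37310 − 34596 = 2714; nΣt² − (Σt)² = 7110 − 7056 = 54
r = 316 / √(2714 × 54) = 316 / 382.8263 ≈ 0.8254

0.8254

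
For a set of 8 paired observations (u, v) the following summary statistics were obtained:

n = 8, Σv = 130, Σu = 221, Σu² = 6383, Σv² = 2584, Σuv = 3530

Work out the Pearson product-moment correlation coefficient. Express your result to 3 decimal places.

-0.169

r = (nΣuv − ΣuΣv) / √[(nΣu² − (Σu)²)(nΣv² − (Σv)²)]
Numerator: 8×3530 − 221×130 = -490
Denominator: √[(51064 − 48841)(20672 − 16900)] = √[2223 × 3772] = 2895.7134
r = -490 / 2895.7134 ≈ -0.169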